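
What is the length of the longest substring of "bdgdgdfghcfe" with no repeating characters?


Input: "bdgdgdfghcfe"
Sliding window (track last position of each char):
  Position 0 ('b'): window [0,0] length 1 -- new best
  Position 1 ('d'): window [0,1] length 2 -- new best
  Position 2 ('g'): window [0,2] length 3 -- new best
  Position 3 ('d'): repeat (last at 1), move window start to 2
  Position 3 ('d'): window [2,3] length 2
  Position 4 ('g'): repeat (last at 2), move window start to 3
  Position 4 ('g'): window [3,4] length 2
  Position 5 ('d'): repeat (last at 3), move window start to 4
  Position 5 ('d'): window [4,5] length 2
  Position 6 ('f'): window [4,6] length 3
  Position 7 ('g'): repeat (last at 4), move window start to 5
  Position 7 ('g'): window [5,7] length 3
  Position 8 ('h'): window [5,8] length 4 -- new best
  Position 9 ('c'): window [5,9] length 5 -- new best
  Position 10 ('f'): repeat (last at 6), move window start to 7
  Position 10 ('f'): window [7,10] length 4
  Position 11 ('e'): window [7,11] length 5
Longest substring with no repeats: "dfghc" with length 5

5


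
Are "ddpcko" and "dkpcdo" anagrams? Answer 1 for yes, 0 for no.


Strings: "ddpcko", "dkpcdo"
Sorted first:  cddkop
Sorted second: cddkop
Sorted forms match => anagrams

1


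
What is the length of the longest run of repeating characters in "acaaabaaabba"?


Input: "acaaabaaabba"
Scanning for longest run:
  Position 1 ('c'): new char, reset run to 1
  Position 2 ('a'): new char, reset run to 1
  Position 3 ('a'): continues run of 'a', length=2
  Position 4 ('a'): continues run of 'a', length=3
  Position 5 ('b'): new char, reset run to 1
  Position 6 ('a'): new char, reset run to 1
  Position 7 ('a'): continues run of 'a', length=2
  Position 8 ('a'): continues run of 'a', length=3
  Position 9 ('b'): new char, reset run to 1
  Position 10 ('b'): continues run of 'b', length=2
  Position 11 ('a'): new char, reset run to 1
Longest run: 'a' with length 3

3


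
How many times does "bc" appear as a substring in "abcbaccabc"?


Searching for "bc" in "abcbaccabc"
Scanning each position:
  Position 0: "ab" => no
  Position 1: "bc" => MATCH
  Position 2: "cb" => no
  Position 3: "ba" => no
  Position 4: "ac" => no
  Position 5: "cc" => no
  Position 6: "ca" => no
  Position 7: "ab" => no
  Position 8: "bc" => MATCH
Total occurrences: 2

2


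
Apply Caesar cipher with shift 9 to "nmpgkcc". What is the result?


Caesar cipher: shift "nmpgkcc" by 9
  'n' (pos 13) + 9 = pos 22 = 'w'
  'm' (pos 12) + 9 = pos 21 = 'v'
  'p' (pos 15) + 9 = pos 24 = 'y'
  'g' (pos 6) + 9 = pos 15 = 'p'
  'k' (pos 10) + 9 = pos 19 = 't'
  'c' (pos 2) + 9 = pos 11 = 'l'
  'c' (pos 2) + 9 = pos 11 = 'l'
Result: wvyptll

wvyptll


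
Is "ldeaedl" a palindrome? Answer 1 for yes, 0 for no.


Input: ldeaedl
Reversed: ldeaedl
  Compare pos 0 ('l') with pos 6 ('l'): match
  Compare pos 1 ('d') with pos 5 ('d'): match
  Compare pos 2 ('e') with pos 4 ('e'): match
Result: palindrome

1


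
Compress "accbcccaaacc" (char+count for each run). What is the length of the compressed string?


Input: accbcccaaacc
Runs:
  'a' x 1 => "a1"
  'c' x 2 => "c2"
  'b' x 1 => "b1"
  'c' x 3 => "c3"
  'a' x 3 => "a3"
  'c' x 2 => "c2"
Compressed: "a1c2b1c3a3c2"
Compressed length: 12

12


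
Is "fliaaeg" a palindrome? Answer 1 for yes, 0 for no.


Input: fliaaeg
Reversed: geaailf
  Compare pos 0 ('f') with pos 6 ('g'): MISMATCH
  Compare pos 1 ('l') with pos 5 ('e'): MISMATCH
  Compare pos 2 ('i') with pos 4 ('a'): MISMATCH
Result: not a palindrome

0


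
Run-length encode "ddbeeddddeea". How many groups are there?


Input: ddbeeddddeea
Scanning for consecutive runs:
  Group 1: 'd' x 2 (positions 0-1)
  Group 2: 'b' x 1 (positions 2-2)
  Group 3: 'e' x 2 (positions 3-4)
  Group 4: 'd' x 4 (positions 5-8)
  Group 5: 'e' x 2 (positions 9-10)
  Group 6: 'a' x 1 (positions 11-11)
Total groups: 6

6


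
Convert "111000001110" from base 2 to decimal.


Input: "111000001110" in base 2
Positional expansion:
  Digit '1' (value 1) x 2^11 = 2048
  Digit '1' (value 1) x 2^10 = 1024
  Digit '1' (value 1) x 2^9 = 512
  Digit '0' (value 0) x 2^8 = 0
  Digit '0' (value 0) x 2^7 = 0
  Digit '0' (value 0) x 2^6 = 0
  Digit '0' (value 0) x 2^5 = 0
  Digit '0' (value 0) x 2^4 = 0
  Digit '1' (value 1) x 2^3 = 8
  Digit '1' (value 1) x 2^2 = 4
  Digit '1' (value 1) x 2^1 = 2
  Digit '0' (value 0) x 2^0 = 0
Sum = 3598

3598


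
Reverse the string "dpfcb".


Input: dpfcb
Reading characters right to left:
  Position 4: 'b'
  Position 3: 'c'
  Position 2: 'f'
  Position 1: 'p'
  Position 0: 'd'
Reversed: bcfpd

bcfpd


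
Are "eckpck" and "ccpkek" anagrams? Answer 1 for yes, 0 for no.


Strings: "eckpck", "ccpkek"
Sorted first:  ccekkp
Sorted second: ccekkp
Sorted forms match => anagrams

1


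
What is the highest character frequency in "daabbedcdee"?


Input: daabbedcdee
Character counts:
  'a': 2
  'b': 2
  'c': 1
  'd': 3
  'e': 3
Maximum frequency: 3

3


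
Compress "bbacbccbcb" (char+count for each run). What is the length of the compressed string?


Input: bbacbccbcb
Runs:
  'b' x 2 => "b2"
  'a' x 1 => "a1"
  'c' x 1 => "c1"
  'b' x 1 => "b1"
  'c' x 2 => "c2"
  'b' x 1 => "b1"
  'c' x 1 => "c1"
  'b' x 1 => "b1"
Compressed: "b2a1c1b1c2b1c1b1"
Compressed length: 16

16


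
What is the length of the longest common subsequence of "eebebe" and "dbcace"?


LCS of "eebebe" and "dbcace"
DP table:
           d    b    c    a    c    e
      0    0    0    0    0    0    0
  e   0    0    0    0    0    0    1
  e   0    0    0    0    0    0    1
  b   0    0    1    1    1    1    1
  e   0    0    1    1    1    1    2
  b   0    0    1    1    1    1    2
  e   0    0    1    1    1    1    2
LCS length = dp[6][6] = 2

2


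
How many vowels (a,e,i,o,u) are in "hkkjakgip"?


Input: hkkjakgip
Checking each character:
  'h' at position 0: consonant
  'k' at position 1: consonant
  'k' at position 2: consonant
  'j' at position 3: consonant
  'a' at position 4: vowel (running total: 1)
  'k' at position 5: consonant
  'g' at position 6: consonant
  'i' at position 7: vowel (running total: 2)
  'p' at position 8: consonant
Total vowels: 2

2


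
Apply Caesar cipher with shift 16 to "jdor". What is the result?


Caesar cipher: shift "jdor" by 16
  'j' (pos 9) + 16 = pos 25 = 'z'
  'd' (pos 3) + 16 = pos 19 = 't'
  'o' (pos 14) + 16 = pos 4 = 'e'
  'r' (pos 17) + 16 = pos 7 = 'h'
Result: zteh

zteh


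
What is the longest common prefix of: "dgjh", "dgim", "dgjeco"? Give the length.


Words: dgjh, dgim, dgjeco
  Position 0: all 'd' => match
  Position 1: all 'g' => match
  Position 2: ('j', 'i', 'j') => mismatch, stop
LCP = "dg" (length 2)

2


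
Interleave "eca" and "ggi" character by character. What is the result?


Interleaving "eca" and "ggi":
  Position 0: 'e' from first, 'g' from second => "eg"
  Position 1: 'c' from first, 'g' from second => "cg"
  Position 2: 'a' from first, 'i' from second => "ai"
Result: egcgai

egcgai


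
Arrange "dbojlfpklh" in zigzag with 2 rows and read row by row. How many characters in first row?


Zigzag "dbojlfpklh" into 2 rows:
Placing characters:
  'd' => row 0
  'b' => row 1
  'o' => row 0
  'j' => row 1
  'l' => row 0
  'f' => row 1
  'p' => row 0
  'k' => row 1
  'l' => row 0
  'h' => row 1
Rows:
  Row 0: "dolpl"
  Row 1: "bjfkh"
First row length: 5

5


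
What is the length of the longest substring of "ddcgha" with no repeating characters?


Input: "ddcgha"
Sliding window (track last position of each char):
  Position 0 ('d'): window [0,0] length 1 -- new best
  Position 1 ('d'): repeat (last at 0), move window start to 1
  Position 1 ('d'): window [1,1] length 1
  Position 2 ('c'): window [1,2] length 2 -- new best
  Position 3 ('g'): window [1,3] length 3 -- new best
  Position 4 ('h'): window [1,4] length 4 -- new best
  Position 5 ('a'): window [1,5] length 5 -- new best
Longest substring with no repeats: "dcgha" with length 5

5


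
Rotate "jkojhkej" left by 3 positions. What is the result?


Input: "jkojhkej", rotate left by 3
First 3 characters: "jko"
Remaining characters: "jhkej"
Concatenate remaining + first: "jhkej" + "jko" = "jhkejjko"

jhkejjko


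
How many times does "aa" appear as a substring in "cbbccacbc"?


Searching for "aa" in "cbbccacbc"
Scanning each position:
  Position 0: "cb" => no
  Position 1: "bb" => no
  Position 2: "bc" => no
  Position 3: "cc" => no
  Position 4: "ca" => no
  Position 5: "ac" => no
  Position 6: "cb" => no
  Position 7: "bc" => no
Total occurrences: 0

0


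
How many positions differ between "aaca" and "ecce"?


Comparing "aaca" and "ecce" position by position:
  Position 0: 'a' vs 'e' => DIFFER
  Position 1: 'a' vs 'c' => DIFFER
  Position 2: 'c' vs 'c' => same
  Position 3: 'a' vs 'e' => DIFFER
Positions that differ: 3

3


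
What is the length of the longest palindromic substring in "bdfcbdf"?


Input: "bdfcbdf"
Checking substrings for palindromes:
  No multi-char palindromic substrings found
Longest palindromic substring: "b" with length 1

1


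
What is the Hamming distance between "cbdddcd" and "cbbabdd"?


Comparing "cbdddcd" and "cbbabdd" position by position:
  Position 0: 'c' vs 'c' => same
  Position 1: 'b' vs 'b' => same
  Position 2: 'd' vs 'b' => differ
  Position 3: 'd' vs 'a' => differ
  Position 4: 'd' vs 'b' => differ
  Position 5: 'c' vs 'd' => differ
  Position 6: 'd' vs 'd' => same
Total differences (Hamming distance): 4

4


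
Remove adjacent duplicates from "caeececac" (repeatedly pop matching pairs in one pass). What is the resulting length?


Input: caeececac
Stack-based adjacent duplicate removal:
  Read 'c': push. Stack: c
  Read 'a': push. Stack: ca
  Read 'e': push. Stack: cae
  Read 'e': matches stack top 'e' => pop. Stack: ca
  Read 'c': push. Stack: cac
  Read 'e': push. Stack: cace
  Read 'c': push. Stack: cacec
  Read 'a': push. Stack: caceca
  Read 'c': push. Stack: cacecac
Final stack: "cacecac" (length 7)

7


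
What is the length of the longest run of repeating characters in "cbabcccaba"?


Input: "cbabcccaba"
Scanning for longest run:
  Position 1 ('b'): new char, reset run to 1
  Position 2 ('a'): new char, reset run to 1
  Position 3 ('b'): new char, reset run to 1
  Position 4 ('c'): new char, reset run to 1
  Position 5 ('c'): continues run of 'c', length=2
  Position 6 ('c'): continues run of 'c', length=3
  Position 7 ('a'): new char, reset run to 1
  Position 8 ('b'): new char, reset run to 1
  Position 9 ('a'): new char, reset run to 1
Longest run: 'c' with length 3

3


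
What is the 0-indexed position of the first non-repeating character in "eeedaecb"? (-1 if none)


Input: eeedaecb
Character frequencies:
  'a': 1
  'b': 1
  'c': 1
  'd': 1
  'e': 4
Scanning left to right for freq == 1:
  Position 0 ('e'): freq=4, skip
  Position 1 ('e'): freq=4, skip
  Position 2 ('e'): freq=4, skip
  Position 3 ('d'): unique! => answer = 3

3


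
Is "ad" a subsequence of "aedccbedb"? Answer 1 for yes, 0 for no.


Check if "ad" is a subsequence of "aedccbedb"
Greedy scan:
  Position 0 ('a'): matches sub[0] = 'a'
  Position 1 ('e'): no match needed
  Position 2 ('d'): matches sub[1] = 'd'
  Position 3 ('c'): no match needed
  Position 4 ('c'): no match needed
  Position 5 ('b'): no match needed
  Position 6 ('e'): no match needed
  Position 7 ('d'): no match needed
  Position 8 ('b'): no match needed
All 2 characters matched => is a subsequence

1


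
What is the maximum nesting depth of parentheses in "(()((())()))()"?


Input: "(()((())()))()"
Tracking depth:
  Position 0 '(': depth becomes 1
  Position 1 '(': depth becomes 2
  Position 2 ')': depth becomes 1
  Position 3 '(': depth becomes 2
  Position 4 '(': depth becomes 3
  Position 5 '(': depth becomes 4
  Position 6 ')': depth becomes 3
  Position 7 ')': depth becomes 2
  Position 8 '(': depth becomes 3
  Position 9 ')': depth becomes 2
  Position 10 ')': depth becomes 1
  Position 11 ')': depth becomes 0
  Position 12 '(': depth becomes 1
  Position 13 ')': depth becomes 0
Maximum depth reached: 4

4


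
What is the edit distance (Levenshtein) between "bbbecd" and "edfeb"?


Computing edit distance: "bbbecd" -> "edfeb"
DP table:
           e    d    f    e    b
      0    1    2    3    4    5
  b   1    1    2    3    4    4
  b   2    2    2    3    4    4
  b   3    3    3    3    4    4
  e   4    3    4    4    3    4
  c   5    4    4    5    4    4
  d   6    5    4    5    5    5
Edit distance = dp[6][5] = 5

5


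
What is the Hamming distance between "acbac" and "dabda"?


Comparing "acbac" and "dabda" position by position:
  Position 0: 'a' vs 'd' => differ
  Position 1: 'c' vs 'a' => differ
  Position 2: 'b' vs 'b' => same
  Position 3: 'a' vs 'd' => differ
  Position 4: 'c' vs 'a' => differ
Total differences (Hamming distance): 4

4


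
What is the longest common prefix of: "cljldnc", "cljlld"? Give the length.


Words: cljldnc, cljlld
  Position 0: all 'c' => match
  Position 1: all 'l' => match
  Position 2: all 'j' => match
  Position 3: all 'l' => match
  Position 4: ('d', 'l') => mismatch, stop
LCP = "cljl" (length 4)

4


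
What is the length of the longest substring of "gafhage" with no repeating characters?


Input: "gafhage"
Sliding window (track last position of each char):
  Position 0 ('g'): window [0,0] length 1 -- new best
  Position 1 ('a'): window [0,1] length 2 -- new best
  Position 2 ('f'): window [0,2] length 3 -- new best
  Position 3 ('h'): window [0,3] length 4 -- new best
  Position 4 ('a'): repeat (last at 1), move window start to 2
  Position 4 ('a'): window [2,4] length 3
  Position 5 ('g'): window [2,5] length 4
  Position 6 ('e'): window [2,6] length 5 -- new best
Longest substring with no repeats: "fhage" with length 5

5


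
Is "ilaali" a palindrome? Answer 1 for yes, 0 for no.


Input: ilaali
Reversed: ilaali
  Compare pos 0 ('i') with pos 5 ('i'): match
  Compare pos 1 ('l') with pos 4 ('l'): match
  Compare pos 2 ('a') with pos 3 ('a'): match
Result: palindrome

1


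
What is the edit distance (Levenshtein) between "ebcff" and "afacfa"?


Computing edit distance: "ebcff" -> "afacfa"
DP table:
           a    f    a    c    f    a
      0    1    2    3    4    5    6
  e   1    1    2    3    4    5    6
  b   2    2    2    3    4    5    6
  c   3    3    3    3    3    4    5
  f   4    4    3    4    4    3    4
  f   5    5    4    4    5    4    4
Edit distance = dp[5][6] = 4

4


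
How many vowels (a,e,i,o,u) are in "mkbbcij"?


Input: mkbbcij
Checking each character:
  'm' at position 0: consonant
  'k' at position 1: consonant
  'b' at position 2: consonant
  'b' at position 3: consonant
  'c' at position 4: consonant
  'i' at position 5: vowel (running total: 1)
  'j' at position 6: consonant
Total vowels: 1

1


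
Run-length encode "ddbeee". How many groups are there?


Input: ddbeee
Scanning for consecutive runs:
  Group 1: 'd' x 2 (positions 0-1)
  Group 2: 'b' x 1 (positions 2-2)
  Group 3: 'e' x 3 (positions 3-5)
Total groups: 3

3


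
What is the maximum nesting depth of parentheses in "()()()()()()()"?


Input: "()()()()()()()"
Tracking depth:
  Position 0 '(': depth becomes 1
  Position 1 ')': depth becomes 0
  Position 2 '(': depth becomes 1
  Position 3 ')': depth becomes 0
  Position 4 '(': depth becomes 1
  Position 5 ')': depth becomes 0
  Position 6 '(': depth becomes 1
  Position 7 ')': depth becomes 0
  Position 8 '(': depth becomes 1
  Position 9 ')': depth becomes 0
  Position 10 '(': depth becomes 1
  Position 11 ')': depth becomes 0
  Position 12 '(': depth becomes 1
  Position 13 ')': depth becomes 0
Maximum depth reached: 1

1


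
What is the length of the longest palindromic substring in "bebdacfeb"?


Input: "bebdacfeb"
Checking substrings for palindromes:
  [0:3] "beb" (len 3) => palindrome
Longest palindromic substring: "beb" with length 3

3


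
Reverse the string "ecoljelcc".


Input: ecoljelcc
Reading characters right to left:
  Position 8: 'c'
  Position 7: 'c'
  Position 6: 'l'
  Position 5: 'e'
  Position 4: 'j'
  Position 3: 'l'
  Position 2: 'o'
  Position 1: 'c'
  Position 0: 'e'
Reversed: cclejloce

cclejloce


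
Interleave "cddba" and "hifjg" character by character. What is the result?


Interleaving "cddba" and "hifjg":
  Position 0: 'c' from first, 'h' from second => "ch"
  Position 1: 'd' from first, 'i' from second => "di"
  Position 2: 'd' from first, 'f' from second => "df"
  Position 3: 'b' from first, 'j' from second => "bj"
  Position 4: 'a' from first, 'g' from second => "ag"
Result: chdidfbjag

chdidfbjag


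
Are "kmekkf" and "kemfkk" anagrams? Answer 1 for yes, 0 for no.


Strings: "kmekkf", "kemfkk"
Sorted first:  efkkkm
Sorted second: efkkkm
Sorted forms match => anagrams

1


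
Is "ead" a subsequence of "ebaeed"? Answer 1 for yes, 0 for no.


Check if "ead" is a subsequence of "ebaeed"
Greedy scan:
  Position 0 ('e'): matches sub[0] = 'e'
  Position 1 ('b'): no match needed
  Position 2 ('a'): matches sub[1] = 'a'
  Position 3 ('e'): no match needed
  Position 4 ('e'): no match needed
  Position 5 ('d'): matches sub[2] = 'd'
All 3 characters matched => is a subsequence

1


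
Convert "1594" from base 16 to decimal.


Input: "1594" in base 16
Positional expansion:
  Digit '1' (value 1) x 16^3 = 4096
  Digit '5' (value 5) x 16^2 = 1280
  Digit '9' (value 9) x 16^1 = 144
  Digit '4' (value 4) x 16^0 = 4
Sum = 5524

5524


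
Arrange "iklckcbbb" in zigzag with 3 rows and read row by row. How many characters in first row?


Zigzag "iklckcbbb" into 3 rows:
Placing characters:
  'i' => row 0
  'k' => row 1
  'l' => row 2
  'c' => row 1
  'k' => row 0
  'c' => row 1
  'b' => row 2
  'b' => row 1
  'b' => row 0
Rows:
  Row 0: "ikb"
  Row 1: "kccb"
  Row 2: "lb"
First row length: 3

3


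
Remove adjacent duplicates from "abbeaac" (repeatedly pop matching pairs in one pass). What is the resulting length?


Input: abbeaac
Stack-based adjacent duplicate removal:
  Read 'a': push. Stack: a
  Read 'b': push. Stack: ab
  Read 'b': matches stack top 'b' => pop. Stack: a
  Read 'e': push. Stack: ae
  Read 'a': push. Stack: aea
  Read 'a': matches stack top 'a' => pop. Stack: ae
  Read 'c': push. Stack: aec
Final stack: "aec" (length 3)

3


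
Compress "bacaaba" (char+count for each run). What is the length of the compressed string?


Input: bacaaba
Runs:
  'b' x 1 => "b1"
  'a' x 1 => "a1"
  'c' x 1 => "c1"
  'a' x 2 => "a2"
  'b' x 1 => "b1"
  'a' x 1 => "a1"
Compressed: "b1a1c1a2b1a1"
Compressed length: 12

12


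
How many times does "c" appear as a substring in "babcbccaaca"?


Searching for "c" in "babcbccaaca"
Scanning each position:
  Position 0: "b" => no
  Position 1: "a" => no
  Position 2: "b" => no
  Position 3: "c" => MATCH
  Position 4: "b" => no
  Position 5: "c" => MATCH
  Position 6: "c" => MATCH
  Position 7: "a" => no
  Position 8: "a" => no
  Position 9: "c" => MATCH
  Position 10: "a" => no
Total occurrences: 4

4


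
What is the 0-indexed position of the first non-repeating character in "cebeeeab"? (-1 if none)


Input: cebeeeab
Character frequencies:
  'a': 1
  'b': 2
  'c': 1
  'e': 4
Scanning left to right for freq == 1:
  Position 0 ('c'): unique! => answer = 0

0


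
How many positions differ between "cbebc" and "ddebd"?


Comparing "cbebc" and "ddebd" position by position:
  Position 0: 'c' vs 'd' => DIFFER
  Position 1: 'b' vs 'd' => DIFFER
  Position 2: 'e' vs 'e' => same
  Position 3: 'b' vs 'b' => same
  Position 4: 'c' vs 'd' => DIFFER
Positions that differ: 3

3


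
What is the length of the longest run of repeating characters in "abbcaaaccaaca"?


Input: "abbcaaaccaaca"
Scanning for longest run:
  Position 1 ('b'): new char, reset run to 1
  Position 2 ('b'): continues run of 'b', length=2
  Position 3 ('c'): new char, reset run to 1
  Position 4 ('a'): new char, reset run to 1
  Position 5 ('a'): continues run of 'a', length=2
  Position 6 ('a'): continues run of 'a', length=3
  Position 7 ('c'): new char, reset run to 1
  Position 8 ('c'): continues run of 'c', length=2
  Position 9 ('a'): new char, reset run to 1
  Position 10 ('a'): continues run of 'a', length=2
  Position 11 ('c'): new char, reset run to 1
  Position 12 ('a'): new char, reset run to 1
Longest run: 'a' with length 3

3


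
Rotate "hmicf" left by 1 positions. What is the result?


Input: "hmicf", rotate left by 1
First 1 characters: "h"
Remaining characters: "micf"
Concatenate remaining + first: "micf" + "h" = "micfh"

micfh


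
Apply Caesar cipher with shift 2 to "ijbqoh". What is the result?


Caesar cipher: shift "ijbqoh" by 2
  'i' (pos 8) + 2 = pos 10 = 'k'
  'j' (pos 9) + 2 = pos 11 = 'l'
  'b' (pos 1) + 2 = pos 3 = 'd'
  'q' (pos 16) + 2 = pos 18 = 's'
  'o' (pos 14) + 2 = pos 16 = 'q'
  'h' (pos 7) + 2 = pos 9 = 'j'
Result: kldsqj

kldsqj


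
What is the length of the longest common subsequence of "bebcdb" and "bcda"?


LCS of "bebcdb" and "bcda"
DP table:
           b    c    d    a
      0    0    0    0    0
  b   0    1    1    1    1
  e   0    1    1    1    1
  b   0    1    1    1    1
  c   0    1    2    2    2
  d   0    1    2    3    3
  b   0    1    2    3    3
LCS length = dp[6][4] = 3

3


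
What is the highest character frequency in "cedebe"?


Input: cedebe
Character counts:
  'b': 1
  'c': 1
  'd': 1
  'e': 3
Maximum frequency: 3

3


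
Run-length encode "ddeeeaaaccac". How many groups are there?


Input: ddeeeaaaccac
Scanning for consecutive runs:
  Group 1: 'd' x 2 (positions 0-1)
  Group 2: 'e' x 3 (positions 2-4)
  Group 3: 'a' x 3 (positions 5-7)
  Group 4: 'c' x 2 (positions 8-9)
  Group 5: 'a' x 1 (positions 10-10)
  Group 6: 'c' x 1 (positions 11-11)
Total groups: 6

6


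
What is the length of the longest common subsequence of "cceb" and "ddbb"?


LCS of "cceb" and "ddbb"
DP table:
           d    d    b    b
      0    0    0    0    0
  c   0    0    0    0    0
  c   0    0    0    0    0
  e   0    0    0    0    0
  b   0    0    0    1    1
LCS length = dp[4][4] = 1

1


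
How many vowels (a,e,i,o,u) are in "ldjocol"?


Input: ldjocol
Checking each character:
  'l' at position 0: consonant
  'd' at position 1: consonant
  'j' at position 2: consonant
  'o' at position 3: vowel (running total: 1)
  'c' at position 4: consonant
  'o' at position 5: vowel (running total: 2)
  'l' at position 6: consonant
Total vowels: 2

2


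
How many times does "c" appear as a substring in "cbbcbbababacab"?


Searching for "c" in "cbbcbbababacab"
Scanning each position:
  Position 0: "c" => MATCH
  Position 1: "b" => no
  Position 2: "b" => no
  Position 3: "c" => MATCH
  Position 4: "b" => no
  Position 5: "b" => no
  Position 6: "a" => no
  Position 7: "b" => no
  Position 8: "a" => no
  Position 9: "b" => no
  Position 10: "a" => no
  Position 11: "c" => MATCH
  Position 12: "a" => no
  Position 13: "b" => no
Total occurrences: 3

3


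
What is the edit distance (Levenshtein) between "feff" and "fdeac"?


Computing edit distance: "feff" -> "fdeac"
DP table:
           f    d    e    a    c
      0    1    2    3    4    5
  f   1    0    1    2    3    4
  e   2    1    1    1    2    3
  f   3    2    2    2    2    3
  f   4    3    3    3    3    3
Edit distance = dp[4][5] = 3

3


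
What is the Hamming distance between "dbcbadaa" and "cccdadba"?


Comparing "dbcbadaa" and "cccdadba" position by position:
  Position 0: 'd' vs 'c' => differ
  Position 1: 'b' vs 'c' => differ
  Position 2: 'c' vs 'c' => same
  Position 3: 'b' vs 'd' => differ
  Position 4: 'a' vs 'a' => same
  Position 5: 'd' vs 'd' => same
  Position 6: 'a' vs 'b' => differ
  Position 7: 'a' vs 'a' => same
Total differences (Hamming distance): 4

4


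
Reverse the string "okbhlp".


Input: okbhlp
Reading characters right to left:
  Position 5: 'p'
  Position 4: 'l'
  Position 3: 'h'
  Position 2: 'b'
  Position 1: 'k'
  Position 0: 'o'
Reversed: plhbko

plhbko


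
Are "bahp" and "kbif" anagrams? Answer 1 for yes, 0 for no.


Strings: "bahp", "kbif"
Sorted first:  abhp
Sorted second: bfik
Differ at position 0: 'a' vs 'b' => not anagrams

0


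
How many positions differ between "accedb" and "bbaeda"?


Comparing "accedb" and "bbaeda" position by position:
  Position 0: 'a' vs 'b' => DIFFER
  Position 1: 'c' vs 'b' => DIFFER
  Position 2: 'c' vs 'a' => DIFFER
  Position 3: 'e' vs 'e' => same
  Position 4: 'd' vs 'd' => same
  Position 5: 'b' vs 'a' => DIFFER
Positions that differ: 4

4


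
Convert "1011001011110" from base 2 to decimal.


Input: "1011001011110" in base 2
Positional expansion:
  Digit '1' (value 1) x 2^12 = 4096
  Digit '0' (value 0) x 2^11 = 0
  Digit '1' (value 1) x 2^10 = 1024
  Digit '1' (value 1) x 2^9 = 512
  Digit '0' (value 0) x 2^8 = 0
  Digit '0' (value 0) x 2^7 = 0
  Digit '1' (value 1) x 2^6 = 64
  Digit '0' (value 0) x 2^5 = 0
  Digit '1' (value 1) x 2^4 = 16
  Digit '1' (value 1) x 2^3 = 8
  Digit '1' (value 1) x 2^2 = 4
  Digit '1' (value 1) x 2^1 = 2
  Digit '0' (value 0) x 2^0 = 0
Sum = 5726

5726


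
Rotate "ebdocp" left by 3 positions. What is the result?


Input: "ebdocp", rotate left by 3
First 3 characters: "ebd"
Remaining characters: "ocp"
Concatenate remaining + first: "ocp" + "ebd" = "ocpebd"

ocpebd


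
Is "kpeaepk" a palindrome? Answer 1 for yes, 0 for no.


Input: kpeaepk
Reversed: kpeaepk
  Compare pos 0 ('k') with pos 6 ('k'): match
  Compare pos 1 ('p') with pos 5 ('p'): match
  Compare pos 2 ('e') with pos 4 ('e'): match
Result: palindrome

1


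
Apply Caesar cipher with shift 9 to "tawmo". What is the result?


Caesar cipher: shift "tawmo" by 9
  't' (pos 19) + 9 = pos 2 = 'c'
  'a' (pos 0) + 9 = pos 9 = 'j'
  'w' (pos 22) + 9 = pos 5 = 'f'
  'm' (pos 12) + 9 = pos 21 = 'v'
  'o' (pos 14) + 9 = pos 23 = 'x'
Result: cjfvx

cjfvx


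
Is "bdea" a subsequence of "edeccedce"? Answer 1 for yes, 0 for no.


Check if "bdea" is a subsequence of "edeccedce"
Greedy scan:
  Position 0 ('e'): no match needed
  Position 1 ('d'): no match needed
  Position 2 ('e'): no match needed
  Position 3 ('c'): no match needed
  Position 4 ('c'): no match needed
  Position 5 ('e'): no match needed
  Position 6 ('d'): no match needed
  Position 7 ('c'): no match needed
  Position 8 ('e'): no match needed
Only matched 0/4 characters => not a subsequence

0


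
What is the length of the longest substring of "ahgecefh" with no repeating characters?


Input: "ahgecefh"
Sliding window (track last position of each char):
  Position 0 ('a'): window [0,0] length 1 -- new best
  Position 1 ('h'): window [0,1] length 2 -- new best
  Position 2 ('g'): window [0,2] length 3 -- new best
  Position 3 ('e'): window [0,3] length 4 -- new best
  Position 4 ('c'): window [0,4] length 5 -- new best
  Position 5 ('e'): repeat (last at 3), move window start to 4
  Position 5 ('e'): window [4,5] length 2
  Position 6 ('f'): window [4,6] length 3
  Position 7 ('h'): window [4,7] length 4
Longest substring with no repeats: "ahgec" with length 5

5


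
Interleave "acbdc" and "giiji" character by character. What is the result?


Interleaving "acbdc" and "giiji":
  Position 0: 'a' from first, 'g' from second => "ag"
  Position 1: 'c' from first, 'i' from second => "ci"
  Position 2: 'b' from first, 'i' from second => "bi"
  Position 3: 'd' from first, 'j' from second => "dj"
  Position 4: 'c' from first, 'i' from second => "ci"
Result: agcibidjci

agcibidjci


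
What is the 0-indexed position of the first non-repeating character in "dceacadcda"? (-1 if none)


Input: dceacadcda
Character frequencies:
  'a': 3
  'c': 3
  'd': 3
  'e': 1
Scanning left to right for freq == 1:
  Position 0 ('d'): freq=3, skip
  Position 1 ('c'): freq=3, skip
  Position 2 ('e'): unique! => answer = 2

2


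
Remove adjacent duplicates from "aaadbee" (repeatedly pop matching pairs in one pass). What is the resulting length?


Input: aaadbee
Stack-based adjacent duplicate removal:
  Read 'a': push. Stack: a
  Read 'a': matches stack top 'a' => pop. Stack: (empty)
  Read 'a': push. Stack: a
  Read 'd': push. Stack: ad
  Read 'b': push. Stack: adb
  Read 'e': push. Stack: adbe
  Read 'e': matches stack top 'e' => pop. Stack: adb
Final stack: "adb" (length 3)

3


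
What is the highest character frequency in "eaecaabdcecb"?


Input: eaecaabdcecb
Character counts:
  'a': 3
  'b': 2
  'c': 3
  'd': 1
  'e': 3
Maximum frequency: 3

3


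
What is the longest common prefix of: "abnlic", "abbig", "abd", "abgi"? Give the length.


Words: abnlic, abbig, abd, abgi
  Position 0: all 'a' => match
  Position 1: all 'b' => match
  Position 2: ('n', 'b', 'd', 'g') => mismatch, stop
LCP = "ab" (length 2)

2


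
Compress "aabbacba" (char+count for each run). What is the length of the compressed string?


Input: aabbacba
Runs:
  'a' x 2 => "a2"
  'b' x 2 => "b2"
  'a' x 1 => "a1"
  'c' x 1 => "c1"
  'b' x 1 => "b1"
  'a' x 1 => "a1"
Compressed: "a2b2a1c1b1a1"
Compressed length: 12

12


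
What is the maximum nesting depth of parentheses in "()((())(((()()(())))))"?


Input: "()((())(((()()(())))))"
Tracking depth:
  Position 0 '(': depth becomes 1
  Position 1 ')': depth becomes 0
  Position 2 '(': depth becomes 1
  Position 3 '(': depth becomes 2
  Position 4 '(': depth becomes 3
  Position 5 ')': depth becomes 2
  Position 6 ')': depth becomes 1
  Position 7 '(': depth becomes 2
  Position 8 '(': depth becomes 3
  Position 9 '(': depth becomes 4
  Position 10 '(': depth becomes 5
  Position 11 ')': depth becomes 4
  Position 12 '(': depth becomes 5
  Position 13 ')': depth becomes 4
  Position 14 '(': depth becomes 5
  Position 15 '(': depth becomes 6
  Position 16 ')': depth becomes 5
  Position 17 ')': depth becomes 4
  Position 18 ')': depth becomes 3
  Position 19 ')': depth becomes 2
  Position 20 ')': depth becomes 1
  Position 21 ')': depth becomes 0
Maximum depth reached: 6

6


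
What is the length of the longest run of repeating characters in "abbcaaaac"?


Input: "abbcaaaac"
Scanning for longest run:
  Position 1 ('b'): new char, reset run to 1
  Position 2 ('b'): continues run of 'b', length=2
  Position 3 ('c'): new char, reset run to 1
  Position 4 ('a'): new char, reset run to 1
  Position 5 ('a'): continues run of 'a', length=2
  Position 6 ('a'): continues run of 'a', length=3
  Position 7 ('a'): continues run of 'a', length=4
  Position 8 ('c'): new char, reset run to 1
Longest run: 'a' with length 4

4


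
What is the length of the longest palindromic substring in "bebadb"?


Input: "bebadb"
Checking substrings for palindromes:
  [0:3] "beb" (len 3) => palindrome
Longest palindromic substring: "beb" with length 3

3


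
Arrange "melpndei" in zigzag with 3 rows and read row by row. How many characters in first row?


Zigzag "melpndei" into 3 rows:
Placing characters:
  'm' => row 0
  'e' => row 1
  'l' => row 2
  'p' => row 1
  'n' => row 0
  'd' => row 1
  'e' => row 2
  'i' => row 1
Rows:
  Row 0: "mn"
  Row 1: "epdi"
  Row 2: "le"
First row length: 2

2


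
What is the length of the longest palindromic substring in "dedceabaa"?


Input: "dedceabaa"
Checking substrings for palindromes:
  [0:3] "ded" (len 3) => palindrome
  [5:8] "aba" (len 3) => palindrome
  [7:9] "aa" (len 2) => palindrome
Longest palindromic substring: "ded" with length 3

3


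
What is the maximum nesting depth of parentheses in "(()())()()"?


Input: "(()())()()"
Tracking depth:
  Position 0 '(': depth becomes 1
  Position 1 '(': depth becomes 2
  Position 2 ')': depth becomes 1
  Position 3 '(': depth becomes 2
  Position 4 ')': depth becomes 1
  Position 5 ')': depth becomes 0
  Position 6 '(': depth becomes 1
  Position 7 ')': depth becomes 0
  Position 8 '(': depth becomes 1
  Position 9 ')': depth becomes 0
Maximum depth reached: 2

2


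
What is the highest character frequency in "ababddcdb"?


Input: ababddcdb
Character counts:
  'a': 2
  'b': 3
  'c': 1
  'd': 3
Maximum frequency: 3

3


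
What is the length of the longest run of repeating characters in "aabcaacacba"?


Input: "aabcaacacba"
Scanning for longest run:
  Position 1 ('a'): continues run of 'a', length=2
  Position 2 ('b'): new char, reset run to 1
  Position 3 ('c'): new char, reset run to 1
  Position 4 ('a'): new char, reset run to 1
  Position 5 ('a'): continues run of 'a', length=2
  Position 6 ('c'): new char, reset run to 1
  Position 7 ('a'): new char, reset run to 1
  Position 8 ('c'): new char, reset run to 1
  Position 9 ('b'): new char, reset run to 1
  Position 10 ('a'): new char, reset run to 1
Longest run: 'a' with length 2

2


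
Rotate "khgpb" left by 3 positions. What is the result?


Input: "khgpb", rotate left by 3
First 3 characters: "khg"
Remaining characters: "pb"
Concatenate remaining + first: "pb" + "khg" = "pbkhg"

pbkhg


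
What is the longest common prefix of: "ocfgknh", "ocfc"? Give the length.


Words: ocfgknh, ocfc
  Position 0: all 'o' => match
  Position 1: all 'c' => match
  Position 2: all 'f' => match
  Position 3: ('g', 'c') => mismatch, stop
LCP = "ocf" (length 3)

3


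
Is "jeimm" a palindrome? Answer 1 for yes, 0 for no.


Input: jeimm
Reversed: mmiej
  Compare pos 0 ('j') with pos 4 ('m'): MISMATCH
  Compare pos 1 ('e') with pos 3 ('m'): MISMATCH
Result: not a palindrome

0


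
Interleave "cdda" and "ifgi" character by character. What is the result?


Interleaving "cdda" and "ifgi":
  Position 0: 'c' from first, 'i' from second => "ci"
  Position 1: 'd' from first, 'f' from second => "df"
  Position 2: 'd' from first, 'g' from second => "dg"
  Position 3: 'a' from first, 'i' from second => "ai"
Result: cidfdgai

cidfdgai


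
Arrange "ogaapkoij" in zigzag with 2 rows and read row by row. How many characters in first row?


Zigzag "ogaapkoij" into 2 rows:
Placing characters:
  'o' => row 0
  'g' => row 1
  'a' => row 0
  'a' => row 1
  'p' => row 0
  'k' => row 1
  'o' => row 0
  'i' => row 1
  'j' => row 0
Rows:
  Row 0: "oapoj"
  Row 1: "gaki"
First row length: 5

5


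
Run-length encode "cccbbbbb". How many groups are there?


Input: cccbbbbb
Scanning for consecutive runs:
  Group 1: 'c' x 3 (positions 0-2)
  Group 2: 'b' x 5 (positions 3-7)
Total groups: 2

2


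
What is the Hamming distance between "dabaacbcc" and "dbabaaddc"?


Comparing "dabaacbcc" and "dbabaaddc" position by position:
  Position 0: 'd' vs 'd' => same
  Position 1: 'a' vs 'b' => differ
  Position 2: 'b' vs 'a' => differ
  Position 3: 'a' vs 'b' => differ
  Position 4: 'a' vs 'a' => same
  Position 5: 'c' vs 'a' => differ
  Position 6: 'b' vs 'd' => differ
  Position 7: 'c' vs 'd' => differ
  Position 8: 'c' vs 'c' => same
Total differences (Hamming distance): 6

6


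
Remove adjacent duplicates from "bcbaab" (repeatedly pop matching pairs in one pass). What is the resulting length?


Input: bcbaab
Stack-based adjacent duplicate removal:
  Read 'b': push. Stack: b
  Read 'c': push. Stack: bc
  Read 'b': push. Stack: bcb
  Read 'a': push. Stack: bcba
  Read 'a': matches stack top 'a' => pop. Stack: bcb
  Read 'b': matches stack top 'b' => pop. Stack: bc
Final stack: "bc" (length 2)

2


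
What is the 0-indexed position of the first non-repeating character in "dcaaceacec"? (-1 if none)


Input: dcaaceacec
Character frequencies:
  'a': 3
  'c': 4
  'd': 1
  'e': 2
Scanning left to right for freq == 1:
  Position 0 ('d'): unique! => answer = 0

0


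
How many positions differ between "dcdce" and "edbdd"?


Comparing "dcdce" and "edbdd" position by position:
  Position 0: 'd' vs 'e' => DIFFER
  Position 1: 'c' vs 'd' => DIFFER
  Position 2: 'd' vs 'b' => DIFFER
  Position 3: 'c' vs 'd' => DIFFER
  Position 4: 'e' vs 'd' => DIFFER
Positions that differ: 5

5


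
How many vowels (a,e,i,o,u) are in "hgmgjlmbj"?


Input: hgmgjlmbj
Checking each character:
  'h' at position 0: consonant
  'g' at position 1: consonant
  'm' at position 2: consonant
  'g' at position 3: consonant
  'j' at position 4: consonant
  'l' at position 5: consonant
  'm' at position 6: consonant
  'b' at position 7: consonant
  'j' at position 8: consonant
Total vowels: 0

0


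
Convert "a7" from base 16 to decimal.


Input: "a7" in base 16
Positional expansion:
  Digit 'a' (value 10) x 16^1 = 160
  Digit '7' (value 7) x 16^0 = 7
Sum = 167

167


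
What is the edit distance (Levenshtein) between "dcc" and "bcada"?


Computing edit distance: "dcc" -> "bcada"
DP table:
           b    c    a    d    a
      0    1    2    3    4    5
  d   1    1    2    3    3    4
  c   2    2    1    2    3    4
  c   3    3    2    2    3    4
Edit distance = dp[3][5] = 4

4


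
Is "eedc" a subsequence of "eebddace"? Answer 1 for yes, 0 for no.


Check if "eedc" is a subsequence of "eebddace"
Greedy scan:
  Position 0 ('e'): matches sub[0] = 'e'
  Position 1 ('e'): matches sub[1] = 'e'
  Position 2 ('b'): no match needed
  Position 3 ('d'): matches sub[2] = 'd'
  Position 4 ('d'): no match needed
  Position 5 ('a'): no match needed
  Position 6 ('c'): matches sub[3] = 'c'
  Position 7 ('e'): no match needed
All 4 characters matched => is a subsequence

1


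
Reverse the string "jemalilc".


Input: jemalilc
Reading characters right to left:
  Position 7: 'c'
  Position 6: 'l'
  Position 5: 'i'
  Position 4: 'l'
  Position 3: 'a'
  Position 2: 'm'
  Position 1: 'e'
  Position 0: 'j'
Reversed: clilamej

clilamej


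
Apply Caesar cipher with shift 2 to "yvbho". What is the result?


Caesar cipher: shift "yvbho" by 2
  'y' (pos 24) + 2 = pos 0 = 'a'
  'v' (pos 21) + 2 = pos 23 = 'x'
  'b' (pos 1) + 2 = pos 3 = 'd'
  'h' (pos 7) + 2 = pos 9 = 'j'
  'o' (pos 14) + 2 = pos 16 = 'q'
Result: axdjq

axdjq


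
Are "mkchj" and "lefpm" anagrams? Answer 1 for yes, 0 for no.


Strings: "mkchj", "lefpm"
Sorted first:  chjkm
Sorted second: eflmp
Differ at position 0: 'c' vs 'e' => not anagrams

0


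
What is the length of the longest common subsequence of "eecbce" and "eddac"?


LCS of "eecbce" and "eddac"
DP table:
           e    d    d    a    c
      0    0    0    0    0    0
  e   0    1    1    1    1    1
  e   0    1    1    1    1    1
  c   0    1    1    1    1    2
  b   0    1    1    1    1    2
  c   0    1    1    1    1    2
  e   0    1    1    1    1    2
LCS length = dp[6][5] = 2

2


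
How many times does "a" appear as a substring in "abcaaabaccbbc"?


Searching for "a" in "abcaaabaccbbc"
Scanning each position:
  Position 0: "a" => MATCH
  Position 1: "b" => no
  Position 2: "c" => no
  Position 3: "a" => MATCH
  Position 4: "a" => MATCH
  Position 5: "a" => MATCH
  Position 6: "b" => no
  Position 7: "a" => MATCH
  Position 8: "c" => no
  Position 9: "c" => no
  Position 10: "b" => no
  Position 11: "b" => no
  Position 12: "c" => no
Total occurrences: 5

5


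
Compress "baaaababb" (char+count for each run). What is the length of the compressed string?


Input: baaaababb
Runs:
  'b' x 1 => "b1"
  'a' x 4 => "a4"
  'b' x 1 => "b1"
  'a' x 1 => "a1"
  'b' x 2 => "b2"
Compressed: "b1a4b1a1b2"
Compressed length: 10

10


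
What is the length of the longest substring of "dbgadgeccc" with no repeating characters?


Input: "dbgadgeccc"
Sliding window (track last position of each char):
  Position 0 ('d'): window [0,0] length 1 -- new best
  Position 1 ('b'): window [0,1] length 2 -- new best
  Position 2 ('g'): window [0,2] length 3 -- new best
  Position 3 ('a'): window [0,3] length 4 -- new best
  Position 4 ('d'): repeat (last at 0), move window start to 1
  Position 4 ('d'): window [1,4] length 4
  Position 5 ('g'): repeat (last at 2), move window start to 3
  Position 5 ('g'): window [3,5] length 3
  Position 6 ('e'): window [3,6] length 4
  Position 7 ('c'): window [3,7] length 5 -- new best
  Position 8 ('c'): repeat (last at 7), move window start to 8
  Position 8 ('c'): window [8,8] length 1
  Position 9 ('c'): repeat (last at 8), move window start to 9
  Position 9 ('c'): window [9,9] length 1
Longest substring with no repeats: "adgec" with length 5

5
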